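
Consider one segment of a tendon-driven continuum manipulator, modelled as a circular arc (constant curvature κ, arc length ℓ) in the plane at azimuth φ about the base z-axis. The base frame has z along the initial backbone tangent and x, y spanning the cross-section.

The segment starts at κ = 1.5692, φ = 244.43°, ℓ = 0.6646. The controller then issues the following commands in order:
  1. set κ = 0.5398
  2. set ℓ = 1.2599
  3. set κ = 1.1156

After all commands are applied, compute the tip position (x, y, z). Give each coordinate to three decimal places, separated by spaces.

initial: κ=1.5692, φ=244.43°, ℓ=0.6646
cmd 1: set κ=0.5398 → (κ,φ,ℓ)=(0.5398,244.43°,0.6646) → tip=(-0.0509,-0.1064,0.6504)
cmd 2: set ℓ=1.2599 → (κ,φ,ℓ)=(0.5398,244.43°,1.2599) → tip=(-0.1779,-0.3718,1.1650)
cmd 3: set κ=1.1156 → (κ,φ,ℓ)=(1.1156,244.43°,1.2599) → tip=(-0.3232,-0.6756,0.8842)

-0.323 -0.676 0.884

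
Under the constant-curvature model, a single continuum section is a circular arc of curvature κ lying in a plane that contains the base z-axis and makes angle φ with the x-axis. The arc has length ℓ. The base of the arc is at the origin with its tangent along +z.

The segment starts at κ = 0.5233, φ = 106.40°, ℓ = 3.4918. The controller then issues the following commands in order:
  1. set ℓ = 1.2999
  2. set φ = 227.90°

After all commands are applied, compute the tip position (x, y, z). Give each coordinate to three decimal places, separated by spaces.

-0.285 -0.316 1.202

initial: κ=0.5233, φ=106.40°, ℓ=3.4918
cmd 1: set ℓ=1.2999 → (κ,φ,ℓ)=(0.5233,106.40°,1.2999) → tip=(-0.1201,0.4080,1.2019)
cmd 2: set φ=227.90° → (κ,φ,ℓ)=(0.5233,227.90°,1.2999) → tip=(-0.2852,-0.3156,1.2019)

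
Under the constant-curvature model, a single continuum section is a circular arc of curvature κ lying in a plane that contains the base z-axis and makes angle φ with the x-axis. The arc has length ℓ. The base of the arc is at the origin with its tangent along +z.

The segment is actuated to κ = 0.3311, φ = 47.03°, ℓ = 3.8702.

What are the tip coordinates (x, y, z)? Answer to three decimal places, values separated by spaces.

1.471 1.579 2.895

θ = κ·ℓ = 0.3311 × 3.8702 = 1.28142 rad
ρ = (1 − cos θ)/κ = (1 − 0.28535)/0.3311 = 2.15841
z = sin θ / κ = 0.95842/0.3311 = 2.89466
x = ρ cos φ = 2.15841 × cos(47.03°) = 1.47120
y = ρ sin φ = 2.15841 × sin(47.03°) = 1.57933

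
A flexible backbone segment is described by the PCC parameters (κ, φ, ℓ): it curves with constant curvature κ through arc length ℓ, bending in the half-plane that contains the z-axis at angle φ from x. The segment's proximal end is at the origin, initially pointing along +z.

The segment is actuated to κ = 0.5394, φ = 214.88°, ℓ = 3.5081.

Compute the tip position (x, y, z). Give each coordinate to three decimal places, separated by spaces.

-2.001 -1.395 1.759

θ = κ·ℓ = 0.5394 × 3.5081 = 1.89227 rad
ρ = (1 − cos θ)/κ = (1 − -0.31596)/0.5394 = 2.43968
z = sin θ / κ = 0.94877/0.5394 = 1.75894
x = ρ cos φ = 2.43968 × cos(214.88°) = -2.00140
y = ρ sin φ = 2.43968 × sin(214.88°) = -1.39516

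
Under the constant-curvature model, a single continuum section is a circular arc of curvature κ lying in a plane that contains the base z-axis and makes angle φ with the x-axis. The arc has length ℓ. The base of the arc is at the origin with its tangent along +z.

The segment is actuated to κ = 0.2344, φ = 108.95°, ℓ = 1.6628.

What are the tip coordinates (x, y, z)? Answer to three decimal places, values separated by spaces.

θ = κ·ℓ = 0.2344 × 1.6628 = 0.38976 rad
ρ = (1 − cos θ)/κ = (1 − 0.92500)/0.2344 = 0.31997
z = sin θ / κ = 0.37997/0.2344 = 1.62102
x = ρ cos φ = 0.31997 × cos(108.95°) = -0.10391
y = ρ sin φ = 0.31997 × sin(108.95°) = 0.30262

-0.104 0.303 1.621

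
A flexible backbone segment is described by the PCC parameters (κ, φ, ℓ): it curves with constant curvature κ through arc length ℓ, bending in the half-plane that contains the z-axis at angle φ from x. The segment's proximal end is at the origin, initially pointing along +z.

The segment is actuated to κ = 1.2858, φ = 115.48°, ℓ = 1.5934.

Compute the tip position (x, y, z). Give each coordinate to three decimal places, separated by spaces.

θ = κ·ℓ = 1.2858 × 1.5934 = 2.04879 rad
ρ = (1 − cos θ)/κ = (1 − -0.46000)/1.2858 = 1.13548
z = sin θ / κ = 0.88792/1.2858 = 0.69056
x = ρ cos φ = 1.13548 × cos(115.48°) = -0.48848
y = ρ sin φ = 1.13548 × sin(115.48°) = 1.02504

-0.488 1.025 0.691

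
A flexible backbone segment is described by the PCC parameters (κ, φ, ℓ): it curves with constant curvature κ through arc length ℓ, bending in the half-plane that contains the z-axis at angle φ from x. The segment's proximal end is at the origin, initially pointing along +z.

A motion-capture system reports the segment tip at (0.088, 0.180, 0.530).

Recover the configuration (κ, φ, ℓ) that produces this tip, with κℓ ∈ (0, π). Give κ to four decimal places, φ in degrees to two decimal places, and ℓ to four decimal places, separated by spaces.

1.2482 63.95 0.5791

ρ = √(x²+y²) = √(0.088² + 0.180²) = 0.20036
φ = atan2(y, x) mod 360° = atan2(0.180, 0.088) = 63.9465°
|p|² = ρ² + z² = 0.20036² + 0.530² = 0.32104
κ = 2ρ / |p|² = 2×0.20036 / 0.32104 = 1.24818
θ = 2·atan2(ρ, z) = 2·atan2(0.20036, 0.530) = 0.72286 rad
ℓ = θ/κ = 0.72286/1.24818 = 0.57913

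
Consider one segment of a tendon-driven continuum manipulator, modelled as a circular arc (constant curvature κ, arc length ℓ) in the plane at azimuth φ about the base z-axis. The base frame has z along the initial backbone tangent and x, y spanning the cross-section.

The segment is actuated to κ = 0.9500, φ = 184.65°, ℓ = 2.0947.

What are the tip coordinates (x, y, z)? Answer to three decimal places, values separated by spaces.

θ = κ·ℓ = 0.9500 × 2.0947 = 1.98996 rad
ρ = (1 − cos θ)/κ = (1 − -0.40700)/0.9500 = 1.48105
z = sin θ / κ = 0.91343/0.9500 = 0.96150
x = ρ cos φ = 1.48105 × cos(184.65°) = -1.47618
y = ρ sin φ = 1.48105 × sin(184.65°) = -0.12007

-1.476 -0.120 0.962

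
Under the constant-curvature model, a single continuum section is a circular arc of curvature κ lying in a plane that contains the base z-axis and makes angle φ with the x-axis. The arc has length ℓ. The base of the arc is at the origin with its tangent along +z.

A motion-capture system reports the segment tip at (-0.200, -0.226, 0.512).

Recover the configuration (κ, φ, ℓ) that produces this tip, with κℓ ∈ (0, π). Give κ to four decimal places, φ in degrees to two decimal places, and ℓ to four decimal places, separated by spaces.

1.7088 228.49 0.6234

ρ = √(x²+y²) = √(-0.200² + -0.226²) = 0.30179
φ = atan2(y, x) mod 360° = atan2(-0.226, -0.200) = 228.4926°
|p|² = ρ² + z² = 0.30179² + 0.512² = 0.35322
κ = 2ρ / |p|² = 2×0.30179 / 0.35322 = 1.70878
θ = 2·atan2(ρ, z) = 2·atan2(0.30179, 0.512) = 1.06522 rad
ℓ = θ/κ = 1.06522/1.70878 = 0.62338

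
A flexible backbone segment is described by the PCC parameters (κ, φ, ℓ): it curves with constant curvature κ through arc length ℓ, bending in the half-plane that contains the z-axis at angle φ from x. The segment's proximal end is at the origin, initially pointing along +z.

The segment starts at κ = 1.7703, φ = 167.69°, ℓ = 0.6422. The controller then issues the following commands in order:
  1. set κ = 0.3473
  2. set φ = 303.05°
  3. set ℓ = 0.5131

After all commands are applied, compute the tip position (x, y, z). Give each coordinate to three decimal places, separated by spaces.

0.025 -0.038 0.510

initial: κ=1.7703, φ=167.69°, ℓ=0.6422
cmd 1: set κ=0.3473 → (κ,φ,ℓ)=(0.3473,167.69°,0.6422) → tip=(-0.0697,0.0152,0.6369)
cmd 2: set φ=303.05° → (κ,φ,ℓ)=(0.3473,303.05°,0.6422) → tip=(0.0389,-0.0598,0.6369)
cmd 3: set ℓ=0.5131 → (κ,φ,ℓ)=(0.3473,303.05°,0.5131) → tip=(0.0249,-0.0382,0.5104)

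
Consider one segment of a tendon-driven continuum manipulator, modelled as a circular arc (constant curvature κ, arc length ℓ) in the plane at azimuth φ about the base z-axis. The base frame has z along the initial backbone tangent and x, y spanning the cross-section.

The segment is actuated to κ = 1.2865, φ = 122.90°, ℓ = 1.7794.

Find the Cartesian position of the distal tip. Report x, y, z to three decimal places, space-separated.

θ = κ·ℓ = 1.2865 × 1.7794 = 2.28920 rad
ρ = (1 − cos θ)/κ = (1 − -0.65818)/1.2865 = 1.28891
z = sin θ / κ = 0.75286/1.2865 = 0.58520
x = ρ cos φ = 1.28891 × cos(122.90°) = -0.70010
y = ρ sin φ = 1.28891 × sin(122.90°) = 1.08219

-0.700 1.082 0.585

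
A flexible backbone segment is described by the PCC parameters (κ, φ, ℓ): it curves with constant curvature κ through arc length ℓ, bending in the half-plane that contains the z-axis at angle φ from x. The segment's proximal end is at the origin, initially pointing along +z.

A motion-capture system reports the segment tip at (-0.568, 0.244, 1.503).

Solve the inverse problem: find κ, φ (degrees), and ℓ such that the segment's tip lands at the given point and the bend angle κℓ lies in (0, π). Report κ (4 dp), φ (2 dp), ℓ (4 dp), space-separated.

ρ = √(x²+y²) = √(-0.568² + 0.244²) = 0.61819
φ = atan2(y, x) mod 360° = atan2(0.244, -0.568) = 156.7527°
|p|² = ρ² + z² = 0.61819² + 1.503² = 2.64117
κ = 2ρ / |p|² = 2×0.61819 / 2.64117 = 0.46812
θ = 2·atan2(ρ, z) = 2·atan2(0.61819, 1.503) = 0.78043 rad
ℓ = θ/κ = 0.78043/0.46812 = 1.66716

0.4681 156.75 1.6672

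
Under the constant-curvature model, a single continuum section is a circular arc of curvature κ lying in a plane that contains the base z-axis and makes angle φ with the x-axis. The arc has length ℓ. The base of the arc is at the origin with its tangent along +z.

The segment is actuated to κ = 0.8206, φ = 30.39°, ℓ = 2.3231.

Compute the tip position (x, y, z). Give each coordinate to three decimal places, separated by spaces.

1.397 0.819 1.151

θ = κ·ℓ = 0.8206 × 2.3231 = 1.90634 rad
ρ = (1 − cos θ)/κ = (1 − -0.32928)/0.8206 = 1.61989
z = sin θ / κ = 0.94423/0.8206 = 1.15066
x = ρ cos φ = 1.61989 × cos(30.39°) = 1.39732
y = ρ sin φ = 1.61989 × sin(30.39°) = 0.81947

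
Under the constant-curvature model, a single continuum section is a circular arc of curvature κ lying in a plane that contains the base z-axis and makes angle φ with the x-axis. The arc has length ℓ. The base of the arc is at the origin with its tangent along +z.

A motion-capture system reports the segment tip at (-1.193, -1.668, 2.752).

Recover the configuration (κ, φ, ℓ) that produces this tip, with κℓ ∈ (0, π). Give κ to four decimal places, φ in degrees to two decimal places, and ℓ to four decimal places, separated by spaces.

0.3482 234.43 3.6784

ρ = √(x²+y²) = √(-1.193² + -1.668²) = 2.05072
φ = atan2(y, x) mod 360° = atan2(-1.668, -1.193) = 234.4266°
|p|² = ρ² + z² = 2.05072² + 2.752² = 11.77898
κ = 2ρ / |p|² = 2×2.05072 / 11.77898 = 0.34820
θ = 2·atan2(ρ, z) = 2·atan2(2.05072, 2.752) = 1.28081 rad
ℓ = θ/κ = 1.28081/0.34820 = 3.67838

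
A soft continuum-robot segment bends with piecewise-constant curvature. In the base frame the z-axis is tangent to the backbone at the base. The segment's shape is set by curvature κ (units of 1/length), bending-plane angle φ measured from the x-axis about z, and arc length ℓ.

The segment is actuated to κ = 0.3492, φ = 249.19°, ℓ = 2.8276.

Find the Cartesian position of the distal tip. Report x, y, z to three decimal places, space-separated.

-0.457 -1.202 2.390

θ = κ·ℓ = 0.3492 × 2.8276 = 0.98740 rad
ρ = (1 − cos θ)/κ = (1 − 0.55086)/0.3492 = 1.28619
z = sin θ / κ = 0.83460/0.3492 = 2.39002
x = ρ cos φ = 1.28619 × cos(249.19°) = -0.45694
y = ρ sin φ = 1.28619 × sin(249.19°) = -1.20228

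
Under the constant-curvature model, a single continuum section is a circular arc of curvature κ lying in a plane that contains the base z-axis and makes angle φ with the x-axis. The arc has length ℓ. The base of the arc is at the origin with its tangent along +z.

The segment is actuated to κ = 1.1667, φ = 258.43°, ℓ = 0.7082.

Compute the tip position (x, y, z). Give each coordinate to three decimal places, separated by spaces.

θ = κ·ℓ = 1.1667 × 0.7082 = 0.82626 rad
ρ = (1 − cos θ)/κ = (1 − 0.67763)/1.1667 = 0.27631
z = sin θ / κ = 0.73540/1.1667 = 0.63032
x = ρ cos φ = 0.27631 × cos(258.43°) = -0.05542
y = ρ sin φ = 0.27631 × sin(258.43°) = -0.27069

-0.055 -0.271 0.630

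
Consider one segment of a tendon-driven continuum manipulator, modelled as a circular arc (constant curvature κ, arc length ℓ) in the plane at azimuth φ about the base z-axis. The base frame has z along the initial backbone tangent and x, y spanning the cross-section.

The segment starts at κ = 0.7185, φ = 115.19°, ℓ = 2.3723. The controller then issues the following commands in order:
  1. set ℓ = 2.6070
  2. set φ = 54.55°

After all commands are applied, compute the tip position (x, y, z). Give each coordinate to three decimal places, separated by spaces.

1.048 1.471 1.329

initial: κ=0.7185, φ=115.19°, ℓ=2.3723
cmd 1: set ℓ=2.6070 → (κ,φ,ℓ)=(0.7185,115.19°,2.6070) → tip=(-0.7688,1.6344,1.3287)
cmd 2: set φ=54.55° → (κ,φ,ℓ)=(0.7185,54.55°,2.6070) → tip=(1.0476,1.4714,1.3287)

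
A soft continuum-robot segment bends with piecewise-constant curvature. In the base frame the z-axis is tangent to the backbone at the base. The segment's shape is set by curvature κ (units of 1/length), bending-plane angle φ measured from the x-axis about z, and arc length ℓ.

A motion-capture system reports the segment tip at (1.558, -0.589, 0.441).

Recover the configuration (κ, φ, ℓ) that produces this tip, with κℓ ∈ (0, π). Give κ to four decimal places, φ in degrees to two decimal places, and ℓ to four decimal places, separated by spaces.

ρ = √(x²+y²) = √(1.558² + -0.589²) = 1.66562
φ = atan2(y, x) mod 360° = atan2(-0.589, 1.558) = 339.2910°
|p|² = ρ² + z² = 1.66562² + 0.441² = 2.96877
κ = 2ρ / |p|² = 2×1.66562 / 2.96877 = 1.12209
θ = 2·atan2(ρ, z) = 2·atan2(1.66562, 0.441) = 2.62394 rad
ℓ = θ/κ = 2.62394/1.12209 = 2.33843

1.1221 339.29 2.3384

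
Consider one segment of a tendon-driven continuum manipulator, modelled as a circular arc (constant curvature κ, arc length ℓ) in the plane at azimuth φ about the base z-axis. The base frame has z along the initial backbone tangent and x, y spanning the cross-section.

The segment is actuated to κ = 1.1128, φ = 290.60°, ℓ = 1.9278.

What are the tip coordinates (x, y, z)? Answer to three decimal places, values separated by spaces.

0.488 -1.298 0.754

θ = κ·ℓ = 1.1128 × 1.9278 = 2.14526 rad
ρ = (1 − cos θ)/κ = (1 − -0.54338)/1.1128 = 1.38693
z = sin θ / κ = 0.83949/1.1128 = 0.75439
x = ρ cos φ = 1.38693 × cos(290.60°) = 0.48798
y = ρ sin φ = 1.38693 × sin(290.60°) = -1.29825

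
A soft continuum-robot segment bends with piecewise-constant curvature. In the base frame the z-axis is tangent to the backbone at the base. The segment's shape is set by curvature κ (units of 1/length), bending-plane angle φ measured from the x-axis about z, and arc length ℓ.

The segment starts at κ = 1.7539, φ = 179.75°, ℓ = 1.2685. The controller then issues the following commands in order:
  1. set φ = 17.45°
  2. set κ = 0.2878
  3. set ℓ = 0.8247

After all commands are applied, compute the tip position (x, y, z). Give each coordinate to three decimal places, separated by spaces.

initial: κ=1.7539, φ=179.75°, ℓ=1.2685
cmd 1: set φ=17.45° → (κ,φ,ℓ)=(1.7539,17.45°,1.2685) → tip=(0.8748,0.2750,0.4525)
cmd 2: set κ=0.2878 → (κ,φ,ℓ)=(0.2878,17.45°,1.2685) → tip=(0.2184,0.0687,1.2405)
cmd 3: set ℓ=0.8247 → (κ,φ,ℓ)=(0.2878,17.45°,0.8247) → tip=(0.0929,0.0292,0.8170)

0.093 0.029 0.817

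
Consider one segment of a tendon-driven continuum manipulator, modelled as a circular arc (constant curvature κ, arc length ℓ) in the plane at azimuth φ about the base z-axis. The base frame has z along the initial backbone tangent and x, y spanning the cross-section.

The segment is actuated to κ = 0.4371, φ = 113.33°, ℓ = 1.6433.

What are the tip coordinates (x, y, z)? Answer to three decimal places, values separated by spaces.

-0.224 0.519 1.506

θ = κ·ℓ = 0.4371 × 1.6433 = 0.71829 rad
ρ = (1 − cos θ)/κ = (1 − 0.75293)/0.4371 = 0.56524
z = sin θ / κ = 0.65810/0.4371 = 1.50559
x = ρ cos φ = 0.56524 × cos(113.33°) = -0.22385
y = ρ sin φ = 0.56524 × sin(113.33°) = 0.51902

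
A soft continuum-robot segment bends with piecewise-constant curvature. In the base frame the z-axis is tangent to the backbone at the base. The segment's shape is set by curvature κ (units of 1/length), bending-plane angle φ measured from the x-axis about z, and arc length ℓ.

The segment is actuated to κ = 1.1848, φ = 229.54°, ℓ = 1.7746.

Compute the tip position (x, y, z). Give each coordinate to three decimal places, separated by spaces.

θ = κ·ℓ = 1.1848 × 1.7746 = 2.10255 rad
ρ = (1 − cos θ)/κ = (1 − -0.50704)/1.1848 = 1.27198
z = sin θ / κ = 0.86192/1.1848 = 0.72748
x = ρ cos φ = 1.27198 × cos(229.54°) = -0.82541
y = ρ sin φ = 1.27198 × sin(229.54°) = -0.96780

-0.825 -0.968 0.727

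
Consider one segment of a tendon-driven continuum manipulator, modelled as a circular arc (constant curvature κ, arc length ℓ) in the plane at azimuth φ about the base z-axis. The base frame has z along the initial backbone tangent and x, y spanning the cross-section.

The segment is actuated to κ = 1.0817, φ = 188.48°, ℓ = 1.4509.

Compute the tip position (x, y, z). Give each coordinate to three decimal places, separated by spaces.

-0.913 -0.136 0.924

θ = κ·ℓ = 1.0817 × 1.4509 = 1.56944 rad
ρ = (1 − cos θ)/κ = (1 − 0.00136)/1.0817 = 0.92322
z = sin θ / κ = 1.00000/1.0817 = 0.92447
x = ρ cos φ = 0.92322 × cos(188.48°) = -0.91312
y = ρ sin φ = 0.92322 × sin(188.48°) = -0.13614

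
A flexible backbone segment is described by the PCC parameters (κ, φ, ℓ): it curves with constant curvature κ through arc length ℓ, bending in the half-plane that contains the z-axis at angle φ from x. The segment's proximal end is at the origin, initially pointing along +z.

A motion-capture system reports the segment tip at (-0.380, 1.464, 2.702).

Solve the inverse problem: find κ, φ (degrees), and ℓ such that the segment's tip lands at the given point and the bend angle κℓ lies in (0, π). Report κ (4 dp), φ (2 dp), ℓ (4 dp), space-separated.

ρ = √(x²+y²) = √(-0.380² + 1.464²) = 1.51251
φ = atan2(y, x) mod 360° = atan2(1.464, -0.380) = 104.5508°
|p|² = ρ² + z² = 1.51251² + 2.702² = 9.58850
κ = 2ρ / |p|² = 2×1.51251 / 9.58850 = 0.31548
θ = 2·atan2(ρ, z) = 2·atan2(1.51251, 2.702) = 1.02063 rad
ℓ = θ/κ = 1.02063/0.31548 = 3.23513

0.3155 104.55 3.2351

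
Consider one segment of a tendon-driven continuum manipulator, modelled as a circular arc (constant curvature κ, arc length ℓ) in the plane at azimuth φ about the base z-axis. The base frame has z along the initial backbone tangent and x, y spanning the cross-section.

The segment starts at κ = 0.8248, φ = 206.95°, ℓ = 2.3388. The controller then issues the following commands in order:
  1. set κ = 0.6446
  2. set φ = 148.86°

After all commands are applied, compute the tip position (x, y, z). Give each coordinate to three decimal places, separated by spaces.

initial: κ=0.8248, φ=206.95°, ℓ=2.3388
cmd 1: set κ=0.6446 → (κ,φ,ℓ)=(0.6446,206.95°,2.3388) → tip=(-1.2955,-0.6587,1.5483)
cmd 2: set φ=148.86° → (κ,φ,ℓ)=(0.6446,148.86°,2.3388) → tip=(-1.2439,0.7516,1.5483)

-1.244 0.752 1.548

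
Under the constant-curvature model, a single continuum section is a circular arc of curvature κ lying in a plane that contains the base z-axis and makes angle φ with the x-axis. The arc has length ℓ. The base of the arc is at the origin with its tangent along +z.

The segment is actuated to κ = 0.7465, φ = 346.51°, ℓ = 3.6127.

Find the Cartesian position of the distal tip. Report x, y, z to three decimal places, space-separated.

2.479 -0.595 0.576

θ = κ·ℓ = 0.7465 × 3.6127 = 2.69688 rad
ρ = (1 − cos θ)/κ = (1 − -0.90273)/0.7465 = 2.54887
z = sin θ / κ = 0.43020/0.7465 = 0.57629
x = ρ cos φ = 2.54887 × cos(346.51°) = 2.47855
y = ρ sin φ = 2.54887 × sin(346.51°) = -0.59459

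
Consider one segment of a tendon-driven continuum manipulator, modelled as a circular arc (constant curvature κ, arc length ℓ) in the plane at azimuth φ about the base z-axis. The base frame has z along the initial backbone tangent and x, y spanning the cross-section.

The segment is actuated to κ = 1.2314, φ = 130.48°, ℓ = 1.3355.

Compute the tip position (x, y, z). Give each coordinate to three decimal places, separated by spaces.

-0.566 0.663 0.810

θ = κ·ℓ = 1.2314 × 1.3355 = 1.64453 rad
ρ = (1 − cos θ)/κ = (1 − -0.07367)/1.2314 = 0.87191
z = sin θ / κ = 0.99728/1.2314 = 0.80988
x = ρ cos φ = 0.87191 × cos(130.48°) = -0.56603
y = ρ sin φ = 0.87191 × sin(130.48°) = 0.66320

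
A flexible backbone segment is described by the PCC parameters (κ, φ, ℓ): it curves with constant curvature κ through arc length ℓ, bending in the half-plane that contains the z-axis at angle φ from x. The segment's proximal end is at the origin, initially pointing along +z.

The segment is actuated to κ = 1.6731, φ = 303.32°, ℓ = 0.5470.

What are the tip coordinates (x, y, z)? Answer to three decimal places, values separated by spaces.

θ = κ·ℓ = 1.6731 × 0.5470 = 0.91519 rad
ρ = (1 − cos θ)/κ = (1 − 0.60964)/1.6731 = 0.23331
z = sin θ / κ = 0.79268/1.6731 = 0.47378
x = ρ cos φ = 0.23331 × cos(303.32°) = 0.12816
y = ρ sin φ = 0.23331 × sin(303.32°) = -0.19496

0.128 -0.195 0.474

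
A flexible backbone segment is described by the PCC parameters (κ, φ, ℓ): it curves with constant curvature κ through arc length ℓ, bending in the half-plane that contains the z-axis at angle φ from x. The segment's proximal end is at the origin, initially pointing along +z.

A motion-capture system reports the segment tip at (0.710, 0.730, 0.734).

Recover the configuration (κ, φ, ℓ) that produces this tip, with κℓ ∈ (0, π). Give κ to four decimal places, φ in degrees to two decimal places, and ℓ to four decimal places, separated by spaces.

ρ = √(x²+y²) = √(0.710² + 0.730²) = 1.01833
φ = atan2(y, x) mod 360° = atan2(0.730, 0.710) = 45.7957°
|p|² = ρ² + z² = 1.01833² + 0.734² = 1.57576
κ = 2ρ / |p|² = 2×1.01833 / 1.57576 = 1.29250
θ = 2·atan2(ρ, z) = 2·atan2(1.01833, 0.734) = 1.89251 rad
ℓ = θ/κ = 1.89251/1.29250 = 1.46423

1.2925 45.80 1.4642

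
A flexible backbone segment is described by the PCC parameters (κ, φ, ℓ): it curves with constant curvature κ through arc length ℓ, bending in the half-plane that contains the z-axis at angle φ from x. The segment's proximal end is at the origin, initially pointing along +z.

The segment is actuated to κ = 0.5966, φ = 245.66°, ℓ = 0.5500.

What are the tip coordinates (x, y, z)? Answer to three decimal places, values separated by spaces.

θ = κ·ℓ = 0.5966 × 0.5500 = 0.32813 rad
ρ = (1 − cos θ)/κ = (1 − 0.94665)/0.5966 = 0.08943
z = sin θ / κ = 0.32227/0.5966 = 0.54018
x = ρ cos φ = 0.08943 × cos(245.66°) = -0.03686
y = ρ sin φ = 0.08943 × sin(245.66°) = -0.08148

-0.037 -0.081 0.540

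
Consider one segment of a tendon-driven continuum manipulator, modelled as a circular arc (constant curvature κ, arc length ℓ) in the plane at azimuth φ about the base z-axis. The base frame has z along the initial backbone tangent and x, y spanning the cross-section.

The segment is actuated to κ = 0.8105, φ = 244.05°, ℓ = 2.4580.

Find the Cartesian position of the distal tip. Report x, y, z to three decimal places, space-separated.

-0.761 -1.563 1.126

θ = κ·ℓ = 0.8105 × 2.4580 = 1.99221 rad
ρ = (1 − cos θ)/κ = (1 − -0.40905)/0.8105 = 1.73849
z = sin θ / κ = 0.91251/0.8105 = 1.12586
x = ρ cos φ = 1.73849 × cos(244.05°) = -0.76074
y = ρ sin φ = 1.73849 × sin(244.05°) = -1.56321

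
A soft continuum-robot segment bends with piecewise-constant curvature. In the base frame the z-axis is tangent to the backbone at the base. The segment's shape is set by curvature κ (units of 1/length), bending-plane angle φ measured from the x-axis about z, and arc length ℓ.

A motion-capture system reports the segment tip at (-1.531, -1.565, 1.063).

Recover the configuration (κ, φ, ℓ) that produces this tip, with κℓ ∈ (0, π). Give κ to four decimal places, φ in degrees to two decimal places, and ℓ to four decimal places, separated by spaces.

ρ = √(x²+y²) = √(-1.531² + -1.565²) = 2.18933
φ = atan2(y, x) mod 360° = atan2(-1.565, -1.531) = 225.6292°
|p|² = ρ² + z² = 2.18933² + 1.063² = 5.92315
κ = 2ρ / |p|² = 2×2.18933 / 5.92315 = 0.73925
θ = 2·atan2(ρ, z) = 2·atan2(2.18933, 1.063) = 2.23757 rad
ℓ = θ/κ = 2.23757/0.73925 = 3.02683

0.7392 225.63 3.0268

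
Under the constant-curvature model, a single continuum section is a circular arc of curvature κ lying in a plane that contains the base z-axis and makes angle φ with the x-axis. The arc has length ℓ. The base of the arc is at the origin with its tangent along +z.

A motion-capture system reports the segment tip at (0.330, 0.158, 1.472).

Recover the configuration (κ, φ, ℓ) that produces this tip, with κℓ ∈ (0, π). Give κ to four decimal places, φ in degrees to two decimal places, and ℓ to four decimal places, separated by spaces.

0.3181 25.58 1.5319

ρ = √(x²+y²) = √(0.330² + 0.158²) = 0.36587
φ = atan2(y, x) mod 360° = atan2(0.158, 0.330) = 25.5845°
|p|² = ρ² + z² = 0.36587² + 1.472² = 2.30065
κ = 2ρ / |p|² = 2×0.36587 / 2.30065 = 0.31806
θ = 2·atan2(ρ, z) = 2·atan2(0.36587, 1.472) = 0.48724 rad
ℓ = θ/κ = 0.48724/0.31806 = 1.53190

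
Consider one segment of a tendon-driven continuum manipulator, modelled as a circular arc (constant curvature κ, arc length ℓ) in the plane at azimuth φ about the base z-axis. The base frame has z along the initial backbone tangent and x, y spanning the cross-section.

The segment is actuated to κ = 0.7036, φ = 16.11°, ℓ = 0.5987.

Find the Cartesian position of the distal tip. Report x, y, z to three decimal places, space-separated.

θ = κ·ℓ = 0.7036 × 0.5987 = 0.42125 rad
ρ = (1 − cos θ)/κ = (1 − 0.91258)/0.7036 = 0.12425
z = sin θ / κ = 0.40890/0.7036 = 0.58115
x = ρ cos φ = 0.12425 × cos(16.11°) = 0.11937
y = ρ sin φ = 0.12425 × sin(16.11°) = 0.03448

0.119 0.034 0.581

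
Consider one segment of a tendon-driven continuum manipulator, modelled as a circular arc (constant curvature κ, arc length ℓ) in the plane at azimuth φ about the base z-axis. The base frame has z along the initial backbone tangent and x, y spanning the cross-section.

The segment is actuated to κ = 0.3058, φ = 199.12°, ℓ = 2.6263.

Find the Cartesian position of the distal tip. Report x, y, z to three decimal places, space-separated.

-0.944 -0.327 2.353

θ = κ·ℓ = 0.3058 × 2.6263 = 0.80312 rad
ρ = (1 − cos θ)/κ = (1 − 0.69446)/0.3058 = 0.99914
z = sin θ / κ = 0.71953/0.3058 = 2.35294
x = ρ cos φ = 0.99914 × cos(199.12°) = -0.94402
y = ρ sin φ = 0.99914 × sin(199.12°) = -0.32727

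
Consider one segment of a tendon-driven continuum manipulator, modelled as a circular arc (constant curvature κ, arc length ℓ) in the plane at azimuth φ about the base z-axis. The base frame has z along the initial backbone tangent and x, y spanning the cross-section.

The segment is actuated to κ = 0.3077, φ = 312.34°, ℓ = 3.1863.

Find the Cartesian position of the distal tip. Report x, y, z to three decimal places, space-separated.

θ = κ·ℓ = 0.3077 × 3.1863 = 0.98042 rad
ρ = (1 − cos θ)/κ = (1 − 0.55667)/0.3077 = 1.44079
z = sin θ / κ = 0.83073/0.3077 = 2.69982
x = ρ cos φ = 1.44079 × cos(312.34°) = 0.97041
y = ρ sin φ = 1.44079 × sin(312.34°) = -1.06497

0.970 -1.065 2.700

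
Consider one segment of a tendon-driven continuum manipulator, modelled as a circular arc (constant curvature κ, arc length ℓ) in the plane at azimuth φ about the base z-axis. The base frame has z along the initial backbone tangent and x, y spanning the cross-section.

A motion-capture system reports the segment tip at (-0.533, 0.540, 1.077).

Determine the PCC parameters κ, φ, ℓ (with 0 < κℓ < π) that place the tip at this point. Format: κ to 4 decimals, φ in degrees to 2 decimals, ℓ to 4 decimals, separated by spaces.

0.8743 134.63 1.4039

ρ = √(x²+y²) = √(-0.533² + 0.540²) = 0.75874
φ = atan2(y, x) mod 360° = atan2(0.540, -0.533) = 134.6262°
|p|² = ρ² + z² = 0.75874² + 1.077² = 1.73562
κ = 2ρ / |p|² = 2×0.75874 / 1.73562 = 0.87432
θ = 2·atan2(ρ, z) = 2·atan2(0.75874, 1.077) = 1.22747 rad
ℓ = θ/κ = 1.22747/0.87432 = 1.40392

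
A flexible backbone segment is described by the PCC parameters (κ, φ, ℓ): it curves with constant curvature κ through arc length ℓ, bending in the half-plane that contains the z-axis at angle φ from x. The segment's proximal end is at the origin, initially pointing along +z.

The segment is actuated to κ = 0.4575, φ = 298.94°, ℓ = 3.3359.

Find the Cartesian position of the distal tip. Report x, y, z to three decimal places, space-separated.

1.011 -1.828 2.184

θ = κ·ℓ = 0.4575 × 3.3359 = 1.52617 rad
ρ = (1 − cos θ)/κ = (1 − 0.04461)/0.4575 = 2.08829
z = sin θ / κ = 0.99900/0.4575 = 2.18362
x = ρ cos φ = 2.08829 × cos(298.94°) = 1.01051
y = ρ sin φ = 2.08829 × sin(298.94°) = -1.82752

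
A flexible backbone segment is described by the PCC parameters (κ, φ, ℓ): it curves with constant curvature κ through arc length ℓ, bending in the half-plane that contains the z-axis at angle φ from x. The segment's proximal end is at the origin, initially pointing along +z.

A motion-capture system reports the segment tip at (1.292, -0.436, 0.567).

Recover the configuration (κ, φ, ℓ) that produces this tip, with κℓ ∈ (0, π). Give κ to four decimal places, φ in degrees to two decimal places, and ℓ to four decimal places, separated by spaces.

1.2505 341.35 1.8820

ρ = √(x²+y²) = √(1.292² + -0.436²) = 1.36358
φ = atan2(y, x) mod 360° = atan2(-0.436, 1.292) = 341.3525°
|p|² = ρ² + z² = 1.36358² + 0.567² = 2.18085
κ = 2ρ / |p|² = 2×1.36358 / 2.18085 = 1.25051
θ = 2·atan2(ρ, z) = 2·atan2(1.36358, 0.567) = 2.35346 rad
ℓ = θ/κ = 2.35346/1.25051 = 1.88200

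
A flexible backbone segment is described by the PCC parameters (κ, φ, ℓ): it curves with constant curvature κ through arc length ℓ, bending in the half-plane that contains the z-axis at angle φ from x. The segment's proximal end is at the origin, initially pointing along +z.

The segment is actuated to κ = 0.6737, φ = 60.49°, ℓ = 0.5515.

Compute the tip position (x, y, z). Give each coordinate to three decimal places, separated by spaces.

0.050 0.088 0.539

θ = κ·ℓ = 0.6737 × 0.5515 = 0.37155 rad
ρ = (1 − cos θ)/κ = (1 − 0.93177)/0.6737 = 0.10128
z = sin θ / κ = 0.36306/0.6737 = 0.53890
x = ρ cos φ = 0.10128 × cos(60.49°) = 0.04989
y = ρ sin φ = 0.10128 × sin(60.49°) = 0.08814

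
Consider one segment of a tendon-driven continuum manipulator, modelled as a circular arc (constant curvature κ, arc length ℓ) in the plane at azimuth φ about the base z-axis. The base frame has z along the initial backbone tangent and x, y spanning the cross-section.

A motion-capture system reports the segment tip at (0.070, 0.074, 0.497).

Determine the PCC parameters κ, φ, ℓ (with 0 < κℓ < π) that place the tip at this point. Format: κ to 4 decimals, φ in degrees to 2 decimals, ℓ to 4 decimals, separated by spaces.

ρ = √(x²+y²) = √(0.070² + 0.074²) = 0.10186
φ = atan2(y, x) mod 360° = atan2(0.074, 0.070) = 46.5911°
|p|² = ρ² + z² = 0.10186² + 0.497² = 0.25739
κ = 2ρ / |p|² = 2×0.10186 / 0.25739 = 0.79152
θ = 2·atan2(ρ, z) = 2·atan2(0.10186, 0.497) = 0.40431 rad
ℓ = θ/κ = 0.40431/0.79152 = 0.51080

0.7915 46.59 0.5108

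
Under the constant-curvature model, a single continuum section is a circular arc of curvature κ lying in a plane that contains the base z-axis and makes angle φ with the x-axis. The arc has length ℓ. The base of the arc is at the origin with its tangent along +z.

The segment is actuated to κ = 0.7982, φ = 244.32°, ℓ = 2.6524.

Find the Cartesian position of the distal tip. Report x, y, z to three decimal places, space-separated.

-0.825 -1.716 1.070

θ = κ·ℓ = 0.7982 × 2.6524 = 2.11715 rad
ρ = (1 − cos θ)/κ = (1 − -0.51957)/0.7982 = 1.90375
z = sin θ / κ = 0.85443/0.7982 = 1.07044
x = ρ cos φ = 1.90375 × cos(244.32°) = -0.82498
y = ρ sin φ = 1.90375 × sin(244.32°) = -1.71571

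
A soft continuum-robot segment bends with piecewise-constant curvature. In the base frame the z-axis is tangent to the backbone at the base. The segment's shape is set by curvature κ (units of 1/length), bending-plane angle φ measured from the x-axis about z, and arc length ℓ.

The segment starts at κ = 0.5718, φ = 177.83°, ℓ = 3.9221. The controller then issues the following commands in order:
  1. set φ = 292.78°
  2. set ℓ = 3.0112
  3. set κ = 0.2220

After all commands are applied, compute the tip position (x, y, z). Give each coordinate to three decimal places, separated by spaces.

0.375 -0.894 2.792

initial: κ=0.5718, φ=177.83°, ℓ=3.9221
cmd 1: set φ=292.78° → (κ,φ,ℓ)=(0.5718,292.78°,3.9221) → tip=(1.0986,-2.6161,1.3688)
cmd 2: set ℓ=3.0112 → (κ,φ,ℓ)=(0.5718,292.78°,3.0112) → tip=(0.7790,-1.8550,1.7290)
cmd 3: set κ=0.2220 → (κ,φ,ℓ)=(0.2220,292.78°,3.0112) → tip=(0.3754,-0.8939,2.7919)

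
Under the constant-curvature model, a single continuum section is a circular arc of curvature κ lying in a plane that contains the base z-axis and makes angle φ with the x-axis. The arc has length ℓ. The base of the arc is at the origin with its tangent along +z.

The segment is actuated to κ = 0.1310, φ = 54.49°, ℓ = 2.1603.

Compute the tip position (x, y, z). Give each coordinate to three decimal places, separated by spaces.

0.176 0.247 2.132

θ = κ·ℓ = 0.1310 × 2.1603 = 0.28300 rad
ρ = (1 − cos θ)/κ = (1 − 0.96022)/0.1310 = 0.30365
z = sin θ / κ = 0.27924/0.1310 = 2.13158
x = ρ cos φ = 0.30365 × cos(54.49°) = 0.17637
y = ρ sin φ = 0.30365 × sin(54.49°) = 0.24717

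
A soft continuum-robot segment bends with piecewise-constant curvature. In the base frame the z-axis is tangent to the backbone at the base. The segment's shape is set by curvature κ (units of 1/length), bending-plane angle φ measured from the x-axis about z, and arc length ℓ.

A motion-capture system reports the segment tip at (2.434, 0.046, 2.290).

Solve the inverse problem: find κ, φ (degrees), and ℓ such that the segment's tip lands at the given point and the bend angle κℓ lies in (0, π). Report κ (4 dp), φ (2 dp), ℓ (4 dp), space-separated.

0.4359 1.08 3.7441

ρ = √(x²+y²) = √(2.434² + 0.046²) = 2.43443
φ = atan2(y, x) mod 360° = atan2(0.046, 2.434) = 1.0827°
|p|² = ρ² + z² = 2.43443² + 2.290² = 11.17057
κ = 2ρ / |p|² = 2×2.43443 / 11.17057 = 0.43587
θ = 2·atan2(ρ, z) = 2·atan2(2.43443, 2.290) = 1.63192 rad
ℓ = θ/κ = 1.63192/0.43587 = 3.74409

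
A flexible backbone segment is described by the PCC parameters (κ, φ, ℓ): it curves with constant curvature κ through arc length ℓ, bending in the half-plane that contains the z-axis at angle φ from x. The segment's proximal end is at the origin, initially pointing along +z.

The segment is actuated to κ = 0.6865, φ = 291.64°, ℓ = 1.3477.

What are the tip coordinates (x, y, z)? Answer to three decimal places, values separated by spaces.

0.214 -0.539 1.163

θ = κ·ℓ = 0.6865 × 1.3477 = 0.92520 rad
ρ = (1 − cos θ)/κ = (1 − 0.60168)/0.6865 = 0.58022
z = sin θ / κ = 0.79874/0.6865 = 1.16349
x = ρ cos φ = 0.58022 × cos(291.64°) = 0.21397
y = ρ sin φ = 0.58022 × sin(291.64°) = -0.53933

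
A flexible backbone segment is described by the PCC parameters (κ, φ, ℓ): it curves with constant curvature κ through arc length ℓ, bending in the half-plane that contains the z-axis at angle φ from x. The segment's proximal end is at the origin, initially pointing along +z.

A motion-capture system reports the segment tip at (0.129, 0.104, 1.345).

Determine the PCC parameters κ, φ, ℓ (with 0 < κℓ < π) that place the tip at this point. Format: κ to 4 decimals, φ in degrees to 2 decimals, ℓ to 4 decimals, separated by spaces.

0.1805 38.88 1.3586

ρ = √(x²+y²) = √(0.129² + 0.104²) = 0.16570
φ = atan2(y, x) mod 360° = atan2(0.104, 0.129) = 38.8758°
|p|² = ρ² + z² = 0.16570² + 1.345² = 1.83648
κ = 2ρ / |p|² = 2×0.16570 / 1.83648 = 0.18046
θ = 2·atan2(ρ, z) = 2·atan2(0.16570, 1.345) = 0.24516 rad
ℓ = θ/κ = 0.24516/0.18046 = 1.35857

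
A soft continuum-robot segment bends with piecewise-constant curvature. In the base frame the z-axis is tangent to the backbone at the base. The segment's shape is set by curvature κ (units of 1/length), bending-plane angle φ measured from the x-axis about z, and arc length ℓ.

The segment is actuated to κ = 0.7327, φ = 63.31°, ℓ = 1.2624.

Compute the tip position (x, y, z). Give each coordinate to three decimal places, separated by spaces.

0.244 0.485 1.090

θ = κ·ℓ = 0.7327 × 1.2624 = 0.92496 rad
ρ = (1 − cos θ)/κ = (1 − 0.60187)/0.7327 = 0.54338
z = sin θ / κ = 0.79860/0.7327 = 1.08994
x = ρ cos φ = 0.54338 × cos(63.31°) = 0.24407
y = ρ sin φ = 0.54338 × sin(63.31°) = 0.48548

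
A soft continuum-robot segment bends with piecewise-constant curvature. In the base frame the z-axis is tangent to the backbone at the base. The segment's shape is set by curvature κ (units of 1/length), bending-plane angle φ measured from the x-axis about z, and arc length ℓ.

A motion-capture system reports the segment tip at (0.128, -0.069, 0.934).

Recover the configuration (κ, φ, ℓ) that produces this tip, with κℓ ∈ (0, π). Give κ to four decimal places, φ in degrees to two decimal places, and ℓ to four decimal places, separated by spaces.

ρ = √(x²+y²) = √(0.128² + -0.069²) = 0.14541
φ = atan2(y, x) mod 360° = atan2(-0.069, 0.128) = 331.6726°
|p|² = ρ² + z² = 0.14541² + 0.934² = 0.89350
κ = 2ρ / |p|² = 2×0.14541 / 0.89350 = 0.32549
θ = 2·atan2(ρ, z) = 2·atan2(0.14541, 0.934) = 0.30890 rad
ℓ = θ/κ = 0.30890/0.32549 = 0.94902

0.3255 331.67 0.9490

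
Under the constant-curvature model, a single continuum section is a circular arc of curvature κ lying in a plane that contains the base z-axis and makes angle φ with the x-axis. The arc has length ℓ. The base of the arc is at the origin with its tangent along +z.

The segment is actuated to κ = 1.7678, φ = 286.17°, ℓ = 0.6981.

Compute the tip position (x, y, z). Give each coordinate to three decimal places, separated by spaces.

θ = κ·ℓ = 1.7678 × 0.6981 = 1.23410 rad
ρ = (1 − cos θ)/κ = (1 − 0.33037)/1.7678 = 0.37879
z = sin θ / κ = 0.94385/1.7678 = 0.53391
x = ρ cos φ = 0.37879 × cos(286.17°) = 0.10549
y = ρ sin φ = 0.37879 × sin(286.17°) = -0.36381

0.105 -0.364 0.534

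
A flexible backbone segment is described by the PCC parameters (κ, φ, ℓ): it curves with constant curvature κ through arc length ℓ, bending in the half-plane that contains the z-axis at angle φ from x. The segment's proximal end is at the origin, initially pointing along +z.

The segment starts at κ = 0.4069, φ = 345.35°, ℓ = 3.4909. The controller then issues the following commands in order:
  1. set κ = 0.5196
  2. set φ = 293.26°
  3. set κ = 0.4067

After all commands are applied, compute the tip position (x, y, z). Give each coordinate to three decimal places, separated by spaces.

0.825 -1.919 2.431

initial: κ=0.4069, φ=345.35°, ℓ=3.4909
cmd 1: set κ=0.5196 → (κ,φ,ℓ)=(0.5196,345.35°,3.4909) → tip=(2.3101,-0.6039,1.8680)
cmd 2: set φ=293.26° → (κ,φ,ℓ)=(0.5196,293.26°,3.4909) → tip=(0.9429,-2.1937,1.8680)
cmd 3: set κ=0.4067 → (κ,φ,ℓ)=(0.4067,293.26°,3.4909) → tip=(0.8249,-1.9191,2.4308)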